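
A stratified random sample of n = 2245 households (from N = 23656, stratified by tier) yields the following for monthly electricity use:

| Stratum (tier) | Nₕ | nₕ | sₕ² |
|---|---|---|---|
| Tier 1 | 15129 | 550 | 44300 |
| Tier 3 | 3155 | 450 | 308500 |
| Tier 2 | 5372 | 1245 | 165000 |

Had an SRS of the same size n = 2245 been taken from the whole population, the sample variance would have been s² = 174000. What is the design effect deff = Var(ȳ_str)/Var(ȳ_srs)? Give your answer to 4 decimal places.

Var(ȳ_str) = Σ Wₕ²(1−fₕ)sₕ²/nₕ with Wₕ = Nₕ/23656:
  Tier 1: (15129/23656)²·(1−550/15129)·44300/550 = 31.746538
  Tier 3: (3155/23656)²·(1−450/3155)·308500/450 = 10.455063
  Tier 2: (5372/23656)²·(1−1245/5372)·165000/1245 = 5.2505215
  → Var(ȳ_str) = 47.452123.
Var(ȳ_srs) = (1 − 2245/23656)·174000/2245 = 70.15014.
deff = 47.452123 / 70.15014 = 0.6764.

0.6764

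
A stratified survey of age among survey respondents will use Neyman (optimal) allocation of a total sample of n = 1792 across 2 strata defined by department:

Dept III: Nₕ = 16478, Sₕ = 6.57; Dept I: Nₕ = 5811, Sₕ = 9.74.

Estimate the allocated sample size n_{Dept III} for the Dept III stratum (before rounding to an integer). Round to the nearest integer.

1177

Neyman allocation: nₕ = n·NₕSₕ / Σⱼ NⱼSⱼ.
Σ NⱼSⱼ = 16478·6.57 + 5811·9.74 = 164859.6.
n_{Dept III} = 1792·16478·6.57 / 164859.6 = 1177.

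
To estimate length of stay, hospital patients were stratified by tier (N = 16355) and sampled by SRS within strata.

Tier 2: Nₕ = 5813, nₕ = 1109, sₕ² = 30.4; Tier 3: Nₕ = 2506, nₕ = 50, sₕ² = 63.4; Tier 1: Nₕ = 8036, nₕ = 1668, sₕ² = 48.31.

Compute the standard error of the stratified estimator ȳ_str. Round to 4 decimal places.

0.1937

Var(ȳ_str) = Σₕ Wₕ²(1 − fₕ)sₕ²/nₕ with Wₕ = Nₕ/N, N = 16355.
Tier 2: Wₕ = 0.35542648; term = 0.35542648²·(1 − 0.19077929)·30.4/1109 = 0.002802261.
Tier 3: Wₕ = 0.15322531; term = 0.15322531²·(1 − 0.01995211)·63.4/50 = 0.029176123.
Tier 1: Wₕ = 0.49134821; term = 0.49134821²·(1 − 0.20756595)·48.31/1668 = 0.0055409327.
Sum = 0.037519317.
SE = √(0.037519317) = 0.1937.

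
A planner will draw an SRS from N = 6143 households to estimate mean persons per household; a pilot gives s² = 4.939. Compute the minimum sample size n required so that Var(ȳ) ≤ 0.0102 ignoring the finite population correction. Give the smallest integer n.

Without fpc, n₀ = s²/D = 4.939/0.0102 = 484.2157.
Rounding up, n = 485.

485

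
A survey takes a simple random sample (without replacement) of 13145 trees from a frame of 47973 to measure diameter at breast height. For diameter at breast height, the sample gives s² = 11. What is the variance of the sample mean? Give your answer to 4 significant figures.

6.075 × 10^-4

Under SRS without replacement, Var(ȳ) = (1 − f)·s²/n with f = n/N = 13145/47973 = 0.27400830.
Var(ȳ) = (1 − 0.27400830)·11/13145 = 0.72599170·8.3682008 × 10^-4 = 6.0752444 × 10^-4.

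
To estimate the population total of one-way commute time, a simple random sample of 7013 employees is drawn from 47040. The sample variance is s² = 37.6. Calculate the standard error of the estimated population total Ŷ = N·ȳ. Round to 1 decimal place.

3177.3

Var(Ŷ) = N²·Var(ȳ) = N²·(1 − n/N)·s²/n.
f = 7013/47040 = 0.14908588; Var(ȳ) = 0.85091412·37.6/7013 = 0.0045621518.
Var(Ŷ) = 47040² · 0.0045621518 = 1.0094954 × 10^7.
SE(Ŷ) = √(1.0094954 × 10^7) = 3177.3.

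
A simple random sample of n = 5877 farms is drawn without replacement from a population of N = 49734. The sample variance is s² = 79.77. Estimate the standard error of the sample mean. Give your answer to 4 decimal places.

Under SRS without replacement, Var(ȳ) = (1 − f)·s²/n with f = n/N = 5877/49734 = 0.11816866.
Var(ȳ) = (1 − 0.11816866)·79.77/5877 = 0.88183134·0.013573252 = 0.011969319.
SE(ȳ) = √(0.011969319) = 0.1094.

0.1094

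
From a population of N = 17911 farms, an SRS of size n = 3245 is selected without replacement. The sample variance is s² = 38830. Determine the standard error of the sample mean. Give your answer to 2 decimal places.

3.13

Under SRS without replacement, Var(ȳ) = (1 − f)·s²/n with f = n/N = 3245/17911 = 0.18117358.
Var(ȳ) = (1 − 0.18117358)·38830/3245 = 0.81882642·11.966102 = 9.7981602.
SE(ȳ) = √(9.7981602) = 3.13.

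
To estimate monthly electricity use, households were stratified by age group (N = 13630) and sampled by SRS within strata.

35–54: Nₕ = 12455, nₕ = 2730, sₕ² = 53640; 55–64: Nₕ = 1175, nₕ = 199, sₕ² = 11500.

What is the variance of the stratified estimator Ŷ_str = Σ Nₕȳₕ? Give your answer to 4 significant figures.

2.446 × 10^9

Var(Ŷ_str) = Σₕ Nₕ²(1 − fₕ)sₕ²/nₕ.
35–54: 12455²·(1 − 2730/12455)·53640/2730 = 2.3799041 × 10^9.
55–64: 1175²·(1 − 199/1175)·11500/199 = 6.6272362 × 10^7.
Sum = 2.4461765 × 10^9.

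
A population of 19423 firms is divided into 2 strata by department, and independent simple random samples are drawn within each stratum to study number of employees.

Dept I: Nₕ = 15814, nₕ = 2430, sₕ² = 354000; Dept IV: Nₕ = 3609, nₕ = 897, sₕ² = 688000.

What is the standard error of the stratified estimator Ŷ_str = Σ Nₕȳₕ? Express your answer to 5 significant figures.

Var(Ŷ_str) = Σₕ Nₕ²(1 − fₕ)sₕ²/nₕ.
Dept I: 15814²·(1 − 2430/15814)·354000/2430 = 3.083363 × 10^10.
Dept IV: 3609²·(1 − 897/3609)·688000/897 = 7.5071062 × 10^9.
Sum = 3.8340736 × 10^10.
SE = √(3.8340736 × 10^10) = 195810.

195810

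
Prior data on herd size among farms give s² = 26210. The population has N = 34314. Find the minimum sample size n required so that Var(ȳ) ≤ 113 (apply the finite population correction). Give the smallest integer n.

231

Without fpc, n₀ = s²/D = 26210/113 = 231.9469.
With fpc, (1 − n/N)·s²/n ≤ D requires n ≥ n₀/(1 + n₀/N) = 231.9469/(1 + 231.9469/34314) = 230.3896.
Rounding up, n = 231.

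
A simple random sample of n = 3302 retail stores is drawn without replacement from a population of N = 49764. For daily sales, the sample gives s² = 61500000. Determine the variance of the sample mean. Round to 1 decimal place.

Under SRS without replacement, Var(ȳ) = (1 − f)·s²/n with f = n/N = 3302/49764 = 0.06635319.
Var(ȳ) = (1 − 0.06635319)·61500000/3302 = 0.93364681·18625.076 = 17389.243.

17389.2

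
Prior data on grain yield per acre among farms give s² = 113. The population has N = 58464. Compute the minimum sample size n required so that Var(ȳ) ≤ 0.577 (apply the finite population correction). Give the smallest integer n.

Without fpc, n₀ = s²/D = 113/0.577 = 195.8406.
With fpc, (1 − n/N)·s²/n ≤ D requires n ≥ n₀/(1 + n₀/N) = 195.8406/(1 + 195.8406/58464) = 195.1868.
Rounding up, n = 196.

196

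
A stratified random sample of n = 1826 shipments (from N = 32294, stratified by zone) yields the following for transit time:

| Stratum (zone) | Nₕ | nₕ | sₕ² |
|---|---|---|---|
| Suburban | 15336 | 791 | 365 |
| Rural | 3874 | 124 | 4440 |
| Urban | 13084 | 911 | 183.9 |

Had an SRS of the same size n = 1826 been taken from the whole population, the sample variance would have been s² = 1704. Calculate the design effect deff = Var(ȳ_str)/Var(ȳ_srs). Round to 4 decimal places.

Var(ȳ_str) = Σ Wₕ²(1−fₕ)sₕ²/nₕ with Wₕ = Nₕ/32294:
  Suburban: (15336/32294)²·(1−791/15336)·365/791 = 0.098695767
  Rural: (3874/32294)²·(1−124/3874)·4440/124 = 0.49877938
  Urban: (13084/32294)²·(1−911/13084)·183.9/911 = 0.030828886
  → Var(ȳ_str) = 0.62830403.
Var(ȳ_srs) = (1 − 1826/32294)·1704/1826 = 0.88042208.
deff = 0.62830403 / 0.88042208 = 0.7136.

0.7136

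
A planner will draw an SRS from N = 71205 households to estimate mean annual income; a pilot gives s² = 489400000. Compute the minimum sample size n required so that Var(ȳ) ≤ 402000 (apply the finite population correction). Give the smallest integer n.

1197

Without fpc, n₀ = s²/D = 489400000/402000 = 1217.4129.
With fpc, (1 − n/N)·s²/n ≤ D requires n ≥ n₀/(1 + n₀/N) = 1217.4129/(1 + 1217.4129/71205) = 1196.9483.
Rounding up, n = 1197.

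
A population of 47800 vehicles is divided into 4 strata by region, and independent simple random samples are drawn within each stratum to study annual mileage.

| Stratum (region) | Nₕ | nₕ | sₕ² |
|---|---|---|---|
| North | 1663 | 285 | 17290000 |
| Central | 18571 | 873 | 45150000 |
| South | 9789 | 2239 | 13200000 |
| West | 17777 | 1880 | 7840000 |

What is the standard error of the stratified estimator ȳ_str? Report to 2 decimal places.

Var(ȳ_str) = Σₕ Wₕ²(1 − fₕ)sₕ²/nₕ with Wₕ = Nₕ/N, N = 47800.
North: Wₕ = 0.03479079; term = 0.03479079²·(1 − 0.17137703)·17290000/285 = 60.846529.
Central: Wₕ = 0.38851464; term = 0.38851464²·(1 − 0.04700878)·45150000/873 = 7439.5591.
South: Wₕ = 0.20479079; term = 0.20479079²·(1 − 0.22872612)·13200000/2239 = 190.6994.
West: Wₕ = 0.37190377; term = 0.37190377²·(1 − 0.10575463)·7840000/1880 = 515.79374.
Sum = 8206.8988.
SE = √(8206.8988) = 90.59.

90.59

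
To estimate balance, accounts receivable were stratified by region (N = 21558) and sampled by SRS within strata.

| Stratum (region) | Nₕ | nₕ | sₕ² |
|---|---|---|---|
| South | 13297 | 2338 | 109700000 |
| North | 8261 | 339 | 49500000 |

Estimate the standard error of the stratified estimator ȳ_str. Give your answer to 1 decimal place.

Var(ȳ_str) = Σₕ Wₕ²(1 − fₕ)sₕ²/nₕ with Wₕ = Nₕ/N, N = 21558.
South: Wₕ = 0.61680119; term = 0.61680119²·(1 − 0.17582913)·109700000/2338 = 14711.934.
North: Wₕ = 0.38319881; term = 0.38319881²·(1 − 0.04103619)·49500000/339 = 20561.558.
Sum = 35273.492.
SE = √(35273.492) = 187.8.

187.8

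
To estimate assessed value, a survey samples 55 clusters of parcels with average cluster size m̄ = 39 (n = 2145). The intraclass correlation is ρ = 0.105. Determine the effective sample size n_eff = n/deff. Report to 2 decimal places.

429.86

deff = 1 + (39 − 1)·0.105 = 1 + 3.99 = 4.99.
n_eff = 2145 / 4.99 = 429.86.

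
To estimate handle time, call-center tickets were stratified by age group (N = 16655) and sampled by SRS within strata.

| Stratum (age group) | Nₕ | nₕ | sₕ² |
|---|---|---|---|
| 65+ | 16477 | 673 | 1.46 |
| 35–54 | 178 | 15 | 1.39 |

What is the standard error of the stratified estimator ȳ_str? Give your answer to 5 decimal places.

Var(ȳ_str) = Σₕ Wₕ²(1 − fₕ)sₕ²/nₕ with Wₕ = Nₕ/N, N = 16655.
65+: Wₕ = 0.98931252; term = 0.98931252²·(1 − 0.04084481)·1.46/673 = 0.0020365434.
35–54: Wₕ = 0.01068748; term = 0.01068748²·(1 − 0.08426966)·1.39/15 = 9.6926353 × 10^-6.
Sum = 0.002046236.
SE = √(0.002046236) = 0.04524.

0.04524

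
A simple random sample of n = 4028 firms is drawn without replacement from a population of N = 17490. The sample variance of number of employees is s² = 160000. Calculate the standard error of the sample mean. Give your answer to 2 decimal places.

5.53

Under SRS without replacement, Var(ȳ) = (1 − f)·s²/n with f = n/N = 4028/17490 = 0.23030303.
Var(ȳ) = (1 − 0.23030303)·160000/4028 = 0.76969697·39.721946 = 30.573862.
SE(ȳ) = √(30.573862) = 5.53.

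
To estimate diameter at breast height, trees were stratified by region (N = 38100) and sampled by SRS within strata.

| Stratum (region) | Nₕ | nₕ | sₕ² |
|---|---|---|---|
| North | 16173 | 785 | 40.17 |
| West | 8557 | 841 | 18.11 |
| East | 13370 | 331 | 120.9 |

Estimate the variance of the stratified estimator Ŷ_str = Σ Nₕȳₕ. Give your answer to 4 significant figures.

7.783 × 10^7

Var(Ŷ_str) = Σₕ Nₕ²(1 − fₕ)sₕ²/nₕ.
North: 16173²·(1 − 785/16173)·40.17/785 = 1.2735176 × 10^7.
West: 8557²·(1 − 841/8557)·18.11/841 = 1.4217925 × 10^6.
East: 13370²·(1 − 331/13370)·120.9/331 = 6.367574 × 10^7.
Sum = 7.7832709 × 10^7.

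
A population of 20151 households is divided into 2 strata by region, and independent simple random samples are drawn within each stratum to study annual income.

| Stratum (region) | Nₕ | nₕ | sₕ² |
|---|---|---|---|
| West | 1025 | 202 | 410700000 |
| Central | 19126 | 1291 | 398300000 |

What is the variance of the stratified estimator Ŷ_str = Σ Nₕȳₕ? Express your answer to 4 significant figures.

Var(Ŷ_str) = Σₕ Nₕ²(1 − fₕ)sₕ²/nₕ.
West: 1025²·(1 − 202/1025)·410700000/202 = 1.71513 × 10^12.
Central: 19126²·(1 − 1291/19126)·398300000/1291 = 1.0524012 × 10^14.
Sum = 1.0695525 × 10^14.

1.070 × 10^14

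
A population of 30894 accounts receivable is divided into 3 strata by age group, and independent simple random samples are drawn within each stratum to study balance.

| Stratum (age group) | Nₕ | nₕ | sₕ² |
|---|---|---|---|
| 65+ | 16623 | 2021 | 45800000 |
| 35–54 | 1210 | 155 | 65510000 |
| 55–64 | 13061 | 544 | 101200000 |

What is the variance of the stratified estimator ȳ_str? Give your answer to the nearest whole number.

Var(ȳ_str) = Σₕ Wₕ²(1 − fₕ)sₕ²/nₕ with Wₕ = Nₕ/N, N = 30894.
65+: Wₕ = 0.53806564; term = 0.53806564²·(1 − 0.12157854)·45800000/2021 = 5763.3186.
35–54: Wₕ = 0.03916618; term = 0.03916618²·(1 − 0.12809917)·65510000/155 = 565.28238.
55–64: Wₕ = 0.42276818; term = 0.42276818²·(1 − 0.04165072)·101200000/544 = 31864.713.
Sum = 38193.314.

38193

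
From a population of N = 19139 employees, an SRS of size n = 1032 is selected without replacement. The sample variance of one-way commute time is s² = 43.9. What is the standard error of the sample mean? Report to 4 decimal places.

Under SRS without replacement, Var(ȳ) = (1 − f)·s²/n with f = n/N = 1032/19139 = 0.05392131.
Var(ȳ) = (1 − 0.05392131)·43.9/1032 = 0.94607869·0.04253876 = 0.040245014.
SE(ȳ) = √(0.040245014) = 0.2006.

0.2006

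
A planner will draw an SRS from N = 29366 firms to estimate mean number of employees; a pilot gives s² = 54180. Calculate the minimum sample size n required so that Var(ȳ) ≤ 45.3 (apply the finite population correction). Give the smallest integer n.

Without fpc, n₀ = s²/D = 54180/45.3 = 1196.0265.
With fpc, (1 − n/N)·s²/n ≤ D requires n ≥ n₀/(1 + n₀/N) = 1196.0265/(1 + 1196.0265/29366) = 1149.2207.
Rounding up, n = 1150.

1150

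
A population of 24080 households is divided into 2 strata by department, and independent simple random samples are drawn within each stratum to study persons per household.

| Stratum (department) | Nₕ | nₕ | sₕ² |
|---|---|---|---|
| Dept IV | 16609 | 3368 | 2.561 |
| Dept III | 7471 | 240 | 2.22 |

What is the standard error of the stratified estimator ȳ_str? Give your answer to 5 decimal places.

Var(ȳ_str) = Σₕ Wₕ²(1 − fₕ)sₕ²/nₕ with Wₕ = Nₕ/N, N = 24080.
Dept IV: Wₕ = 0.68974252; term = 0.68974252²·(1 − 0.20278162)·2.561/3368 = 2.8839571 × 10^-4.
Dept III: Wₕ = 0.31025748; term = 0.31025748²·(1 − 0.03212421)·2.22/240 = 8.6179876 × 10^-4.
Sum = 0.0011501945.
SE = √(0.0011501945) = 0.03391.

0.03391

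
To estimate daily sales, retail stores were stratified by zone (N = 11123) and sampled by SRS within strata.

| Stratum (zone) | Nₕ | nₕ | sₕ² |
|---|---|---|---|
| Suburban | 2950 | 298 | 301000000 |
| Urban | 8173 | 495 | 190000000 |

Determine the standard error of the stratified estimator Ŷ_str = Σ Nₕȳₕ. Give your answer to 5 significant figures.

5.6559 × 10^6

Var(Ŷ_str) = Σₕ Nₕ²(1 − fₕ)sₕ²/nₕ.
Suburban: 2950²·(1 − 298/2950)·301000000/298 = 7.9021591 × 10^12.
Urban: 8173²·(1 − 495/8173)·190000000/495 = 2.4086739 × 10^13.
Sum = 3.1988898 × 10^13.
SE = √(3.1988898 × 10^13) = 5.6559 × 10^6.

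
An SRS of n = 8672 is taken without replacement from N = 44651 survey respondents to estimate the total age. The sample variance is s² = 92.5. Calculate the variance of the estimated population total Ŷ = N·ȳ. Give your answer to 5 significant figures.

Var(Ŷ) = N²·Var(ȳ) = N²·(1 − n/N)·s²/n.
f = 8672/44651 = 0.19421737; Var(ȳ) = 0.80578263·92.5/8672 = 0.0085948908.
Var(Ŷ) = 44651² · 0.0085948908 = 1.7135735 × 10^7.

1.7136 × 10^7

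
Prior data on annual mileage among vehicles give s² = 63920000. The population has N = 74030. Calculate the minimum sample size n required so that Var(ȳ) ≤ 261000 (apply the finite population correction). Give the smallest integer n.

245

Without fpc, n₀ = s²/D = 63920000/261000 = 244.9042.
With fpc, (1 − n/N)·s²/n ≤ D requires n ≥ n₀/(1 + n₀/N) = 244.9042/(1 + 244.9042/74030) = 244.0967.
Rounding up, n = 245.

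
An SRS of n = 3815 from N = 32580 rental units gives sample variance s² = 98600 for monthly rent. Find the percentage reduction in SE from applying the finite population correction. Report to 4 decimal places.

6.0370

f = n/N = 3815/32580 = 0.11709638.
SE_no-fpc = √(s²/n) = 5.083832; SE_fpc = √((1−f)s²/n) = 4.7769185.
Ratio = √(1−f) = 0.93962951. Reduction = 100·(1 − 0.93962951) = 6.0370%.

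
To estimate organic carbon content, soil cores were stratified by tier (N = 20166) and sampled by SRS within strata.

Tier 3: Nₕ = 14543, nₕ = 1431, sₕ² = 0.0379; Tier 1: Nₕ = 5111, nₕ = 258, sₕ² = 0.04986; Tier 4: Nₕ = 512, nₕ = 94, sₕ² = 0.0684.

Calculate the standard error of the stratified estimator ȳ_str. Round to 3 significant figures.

0.00496

Var(ȳ_str) = Σₕ Wₕ²(1 − fₕ)sₕ²/nₕ with Wₕ = Nₕ/N, N = 20166.
Tier 3: Wₕ = 0.72116434; term = 0.72116434²·(1 − 0.09839785)·0.0379/1431 = 1.2418896 × 10^-5.
Tier 1: Wₕ = 0.25344639; term = 0.25344639²·(1 − 0.05047936)·0.04986/258 = 1.1787161 × 10^-5.
Tier 4: Wₕ = 0.02538927; term = 0.02538927²·(1 − 0.18359375)·0.0684/94 = 3.8294373 × 10^-7.
Sum = 2.4589001 × 10^-5.
SE = √(2.4589001 × 10^-5) = 0.00496.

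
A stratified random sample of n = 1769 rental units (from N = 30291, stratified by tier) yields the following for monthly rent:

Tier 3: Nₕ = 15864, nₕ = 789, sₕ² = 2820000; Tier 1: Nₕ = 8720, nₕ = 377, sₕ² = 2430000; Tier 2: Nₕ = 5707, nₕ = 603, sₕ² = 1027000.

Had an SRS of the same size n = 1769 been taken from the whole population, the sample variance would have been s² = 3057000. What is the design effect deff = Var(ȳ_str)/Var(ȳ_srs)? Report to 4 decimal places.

Var(ȳ_str) = Σ Wₕ²(1−fₕ)sₕ²/nₕ with Wₕ = Nₕ/30291:
  Tier 3: (15864/30291)²·(1−789/15864)·2820000/789 = 931.56874
  Tier 1: (8720/30291)²·(1−377/8720)·2430000/377 = 511.06534
  Tier 2: (5707/30291)²·(1−603/5707)·1027000/603 = 54.068516
  → Var(ȳ_str) = 1496.7026.
Var(ȳ_srs) = (1 − 1769/30291)·3057000/1769 = 1627.1739.
deff = 1496.7026 / 1627.1739 = 0.9198.

0.9198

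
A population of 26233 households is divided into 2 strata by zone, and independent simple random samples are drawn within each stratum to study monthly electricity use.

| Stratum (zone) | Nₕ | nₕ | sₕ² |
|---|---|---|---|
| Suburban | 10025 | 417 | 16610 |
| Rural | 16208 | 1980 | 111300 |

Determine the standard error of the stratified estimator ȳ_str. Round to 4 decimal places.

4.9408

Var(ȳ_str) = Σₕ Wₕ²(1 − fₕ)sₕ²/nₕ with Wₕ = Nₕ/N, N = 26233.
Suburban: Wₕ = 0.38215225; term = 0.38215225²·(1 − 0.04159601)·16610/417 = 5.5751305.
Rural: Wₕ = 0.61784775; term = 0.61784775²·(1 − 0.12216190)·111300/1980 = 18.836809.
Sum = 24.41194.
SE = √(24.41194) = 4.9408.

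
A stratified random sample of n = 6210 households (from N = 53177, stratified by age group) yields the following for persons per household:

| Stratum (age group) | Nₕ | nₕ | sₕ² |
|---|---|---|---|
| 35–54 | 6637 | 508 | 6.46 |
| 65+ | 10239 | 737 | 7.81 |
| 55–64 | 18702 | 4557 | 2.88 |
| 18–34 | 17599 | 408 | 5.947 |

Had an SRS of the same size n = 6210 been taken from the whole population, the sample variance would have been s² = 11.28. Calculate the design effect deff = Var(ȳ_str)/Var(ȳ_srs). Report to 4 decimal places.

1.3502

Var(ȳ_str) = Σ Wₕ²(1−fₕ)sₕ²/nₕ with Wₕ = Nₕ/53177:
  35–54: (6637/53177)²·(1−508/6637)·6.46/508 = 1.8292901 × 10^-4
  65+: (10239/53177)²·(1−737/10239)·7.81/737 = 3.645931 × 10^-4
  55–64: (18702/53177)²·(1−4557/18702)·2.88/4557 = 5.9123046 × 10^-5
  18–34: (17599/53177)²·(1−408/17599)·5.947/408 = 0.001559478
  → Var(ȳ_str) = 0.0021661232.
Var(ȳ_srs) = (1 − 6210/53177)·11.28/6210 = 0.0016043033.
deff = 0.0021661232 / 0.0016043033 = 1.3502.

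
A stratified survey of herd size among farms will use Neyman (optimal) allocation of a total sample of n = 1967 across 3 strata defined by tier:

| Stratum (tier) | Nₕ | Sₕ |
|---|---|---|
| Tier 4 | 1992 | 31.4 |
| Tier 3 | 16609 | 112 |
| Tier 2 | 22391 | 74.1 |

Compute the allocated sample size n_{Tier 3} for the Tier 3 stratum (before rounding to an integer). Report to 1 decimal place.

Neyman allocation: nₕ = n·NₕSₕ / Σⱼ NⱼSⱼ.
Σ NⱼSⱼ = 1992·31.4 + 16609·112 + 22391·74.1 = 3.5819299 × 10^6.
n_{Tier 3} = 1967·16609·112 / (3.5819299 × 10^6) = 1021.5.

1021.5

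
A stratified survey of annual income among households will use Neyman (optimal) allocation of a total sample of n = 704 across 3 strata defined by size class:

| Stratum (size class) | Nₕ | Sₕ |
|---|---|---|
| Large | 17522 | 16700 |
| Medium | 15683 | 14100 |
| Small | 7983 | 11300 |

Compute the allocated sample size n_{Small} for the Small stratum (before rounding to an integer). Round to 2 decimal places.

Neyman allocation: nₕ = n·NₕSₕ / Σⱼ NⱼSⱼ.
Σ NⱼSⱼ = 17522·16700 + 15683·14100 + 7983·11300 = 6.039556 × 10^8.
n_{Small} = 704·7983·11300 / (6.039556 × 10^8) = 105.15.

105.15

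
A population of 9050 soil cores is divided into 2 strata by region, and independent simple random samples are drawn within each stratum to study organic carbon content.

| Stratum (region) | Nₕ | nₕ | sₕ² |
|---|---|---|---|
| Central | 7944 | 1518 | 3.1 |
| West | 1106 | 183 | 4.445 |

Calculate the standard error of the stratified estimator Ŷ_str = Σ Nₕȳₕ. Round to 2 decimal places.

359.23

Var(Ŷ_str) = Σₕ Nₕ²(1 − fₕ)sₕ²/nₕ.
Central: 7944²·(1 − 1518/7944)·3.1/1518 = 104248.52.
West: 1106²·(1 − 183/1106)·4.445/183 = 24795.765.
Sum = 129044.29.
SE = √(129044.29) = 359.23.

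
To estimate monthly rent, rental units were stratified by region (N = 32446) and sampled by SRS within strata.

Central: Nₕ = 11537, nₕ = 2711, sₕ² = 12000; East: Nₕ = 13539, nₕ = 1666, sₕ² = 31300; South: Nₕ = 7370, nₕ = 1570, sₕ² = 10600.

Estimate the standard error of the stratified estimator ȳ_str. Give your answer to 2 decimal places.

1.89

Var(ȳ_str) = Σₕ Wₕ²(1 − fₕ)sₕ²/nₕ with Wₕ = Nₕ/N, N = 32446.
Central: Wₕ = 0.35557542; term = 0.35557542²·(1 − 0.23498310)·12000/2711 = 0.42814041.
East: Wₕ = 0.41727794; term = 0.41727794²·(1 − 0.12305192)·31300/1666 = 2.868759.
South: Wₕ = 0.22714664; term = 0.22714664²·(1 − 0.21302578)·10600/1570 = 0.27414439.
Sum = 3.5710438.
SE = √(3.5710438) = 1.89.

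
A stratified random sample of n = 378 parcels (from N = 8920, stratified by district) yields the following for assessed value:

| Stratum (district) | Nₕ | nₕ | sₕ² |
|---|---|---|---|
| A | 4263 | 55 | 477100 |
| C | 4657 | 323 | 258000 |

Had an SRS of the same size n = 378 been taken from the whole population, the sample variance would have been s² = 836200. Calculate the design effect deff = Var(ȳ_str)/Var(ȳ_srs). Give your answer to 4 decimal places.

1.0188

Var(ȳ_str) = Σ Wₕ²(1−fₕ)sₕ²/nₕ with Wₕ = Nₕ/8920:
  A: (4263/8920)²·(1−55/4263)·477100/55 = 1955.7263
  C: (4657/8920)²·(1−323/4657)·258000/323 = 202.62014
  → Var(ȳ_str) = 2158.3464.
Var(ȳ_srs) = (1 − 378/8920)·836200/378 = 2118.4249.
deff = 2158.3464 / 2118.4249 = 1.0188.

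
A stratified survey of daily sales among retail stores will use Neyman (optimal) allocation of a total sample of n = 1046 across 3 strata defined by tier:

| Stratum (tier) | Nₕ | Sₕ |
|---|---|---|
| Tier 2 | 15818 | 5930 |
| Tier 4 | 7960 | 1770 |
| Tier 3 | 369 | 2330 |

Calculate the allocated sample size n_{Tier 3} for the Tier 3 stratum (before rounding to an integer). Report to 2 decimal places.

8.27

Neyman allocation: nₕ = n·NₕSₕ / Σⱼ NⱼSⱼ.
Σ NⱼSⱼ = 15818·5930 + 7960·1770 + 369·2330 = 1.0874971 × 10^8.
n_{Tier 3} = 1046·369·2330 / (1.0874971 × 10^8) = 8.27.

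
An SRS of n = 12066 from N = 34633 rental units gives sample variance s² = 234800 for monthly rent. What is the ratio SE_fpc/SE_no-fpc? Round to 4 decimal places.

0.8072

f = n/N = 12066/34633 = 0.34839604.
SE_no-fpc = √(s²/n) = 4.411308; SE_fpc = √((1−f)s²/n) = 3.5608956.
Ratio = √(1−f) = 0.80721990.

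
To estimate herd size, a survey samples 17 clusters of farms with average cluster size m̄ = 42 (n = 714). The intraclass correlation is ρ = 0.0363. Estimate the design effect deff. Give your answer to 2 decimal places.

deff = 1 + (42 − 1)·0.0363 = 1 + 1.4883 = 2.4883.

2.49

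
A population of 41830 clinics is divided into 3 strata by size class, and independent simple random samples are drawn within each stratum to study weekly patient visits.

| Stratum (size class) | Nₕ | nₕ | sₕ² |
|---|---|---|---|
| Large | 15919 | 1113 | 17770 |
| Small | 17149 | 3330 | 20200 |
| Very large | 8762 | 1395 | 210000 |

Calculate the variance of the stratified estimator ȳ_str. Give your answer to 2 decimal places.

Var(ȳ_str) = Σₕ Wₕ²(1 − fₕ)sₕ²/nₕ with Wₕ = Nₕ/N, N = 41830.
Large: Wₕ = 0.38056419; term = 0.38056419²·(1 − 0.06991645)·17770/1113 = 2.1506516.
Small: Wₕ = 0.40996892; term = 0.40996892²·(1 − 0.19418042)·20200/3330 = 0.82157426.
Very large: Wₕ = 0.20946689; term = 0.20946689²·(1 − 0.15921023)·210000/1395 = 5.5534553.
Sum = 8.5256812.

8.53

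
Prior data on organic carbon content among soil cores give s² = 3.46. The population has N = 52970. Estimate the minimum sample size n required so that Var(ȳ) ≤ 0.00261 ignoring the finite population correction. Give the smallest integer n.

1326

Without fpc, n₀ = s²/D = 3.46/0.00261 = 1325.6705.
Rounding up, n = 1326.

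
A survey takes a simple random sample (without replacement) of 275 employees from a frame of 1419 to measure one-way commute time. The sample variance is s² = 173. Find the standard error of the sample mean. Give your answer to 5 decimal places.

0.71216

Under SRS without replacement, Var(ȳ) = (1 − f)·s²/n with f = n/N = 275/1419 = 0.19379845.
Var(ȳ) = (1 − 0.19379845)·173/275 = 0.80620155·0.62909091 = 0.50717407.
SE(ȳ) = √(0.50717407) = 0.71216.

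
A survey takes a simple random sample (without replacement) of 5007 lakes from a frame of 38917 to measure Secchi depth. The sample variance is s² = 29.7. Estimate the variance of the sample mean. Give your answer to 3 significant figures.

0.00517

Under SRS without replacement, Var(ȳ) = (1 − f)·s²/n with f = n/N = 5007/38917 = 0.12865843.
Var(ȳ) = (1 − 0.12865843)·29.7/5007 = 0.87134157·0.0059316956 = 0.005168533.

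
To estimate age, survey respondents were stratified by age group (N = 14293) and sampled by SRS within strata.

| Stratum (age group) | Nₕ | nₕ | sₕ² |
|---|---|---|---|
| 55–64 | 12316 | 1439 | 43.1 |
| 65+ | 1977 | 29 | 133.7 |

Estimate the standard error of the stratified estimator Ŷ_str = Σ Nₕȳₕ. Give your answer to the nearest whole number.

Var(Ŷ_str) = Σₕ Nₕ²(1 − fₕ)sₕ²/nₕ.
55–64: 12316²·(1 − 1439/12316)·43.1/1439 = 4.0123174 × 10^6.
65+: 1977²·(1 − 29/1977)·133.7/29 = 1.7755342 × 10^7.
Sum = 2.1767659 × 10^7.
SE = √(2.1767659 × 10^7) = 4666.

4666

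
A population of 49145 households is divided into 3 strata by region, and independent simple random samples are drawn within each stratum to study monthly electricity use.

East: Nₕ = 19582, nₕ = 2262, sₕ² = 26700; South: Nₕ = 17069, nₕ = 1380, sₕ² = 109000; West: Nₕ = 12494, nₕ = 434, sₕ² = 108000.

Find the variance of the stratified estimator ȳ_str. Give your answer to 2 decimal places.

25.94

Var(ȳ_str) = Σₕ Wₕ²(1 − fₕ)sₕ²/nₕ with Wₕ = Nₕ/N, N = 49145.
East: Wₕ = 0.39845356; term = 0.39845356²·(1 − 0.11551425)·26700/2262 = 1.6575434.
South: Wₕ = 0.34731916; term = 0.34731916²·(1 − 0.08084832)·109000/1380 = 8.7577405.
West: Wₕ = 0.25422729; term = 0.25422729²·(1 − 0.03473667)·108000/434 = 15.524734.
Sum = 25.940018.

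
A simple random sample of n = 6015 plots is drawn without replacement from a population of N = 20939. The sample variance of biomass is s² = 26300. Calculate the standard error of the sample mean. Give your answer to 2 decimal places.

1.77

Under SRS without replacement, Var(ȳ) = (1 − f)·s²/n with f = n/N = 6015/20939 = 0.28726300.
Var(ȳ) = (1 − 0.28726300)·26300/6015 = 0.71273700·4.3724023 = 3.1163729.
SE(ȳ) = √(3.1163729) = 1.77.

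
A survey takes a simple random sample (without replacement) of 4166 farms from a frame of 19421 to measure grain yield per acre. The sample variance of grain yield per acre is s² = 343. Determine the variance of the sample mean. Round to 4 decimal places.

0.0647

Under SRS without replacement, Var(ȳ) = (1 − f)·s²/n with f = n/N = 4166/19421 = 0.21451007.
Var(ȳ) = (1 − 0.21451007)·343/4166 = 0.78548993·0.082333173 = 0.064671879.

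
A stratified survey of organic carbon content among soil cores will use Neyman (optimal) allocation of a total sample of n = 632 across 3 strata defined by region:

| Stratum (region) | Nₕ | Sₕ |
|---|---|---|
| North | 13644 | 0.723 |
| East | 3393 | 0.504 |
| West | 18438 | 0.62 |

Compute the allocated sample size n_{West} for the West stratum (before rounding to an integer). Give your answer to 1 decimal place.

314.0

Neyman allocation: nₕ = n·NₕSₕ / Σⱼ NⱼSⱼ.
Σ NⱼSⱼ = 13644·0.723 + 3393·0.504 + 18438·0.62 = 23006.244.
n_{West} = 632·18438·0.62 / 23006.244 = 314.0.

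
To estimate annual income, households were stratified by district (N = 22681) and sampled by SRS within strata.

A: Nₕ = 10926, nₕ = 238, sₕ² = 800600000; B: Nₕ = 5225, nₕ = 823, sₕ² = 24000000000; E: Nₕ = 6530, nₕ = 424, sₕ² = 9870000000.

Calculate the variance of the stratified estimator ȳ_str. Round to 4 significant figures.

Var(ȳ_str) = Σₕ Wₕ²(1 − fₕ)sₕ²/nₕ with Wₕ = Nₕ/N, N = 22681.
A: Wₕ = 0.48172479; term = 0.48172479²·(1 − 0.02178290)·800600000/238 = 763610.47.
B: Wₕ = 0.23036903; term = 0.23036903²·(1 − 0.15751196)·24000000000/823 = 1.3038371 × 10^6.
E: Wₕ = 0.28790618; term = 0.28790618²·(1 − 0.06493109)·9870000000/424 = 1.8042507 × 10^6.
Sum = 3.8716983 × 10^6.

3.872 × 10^6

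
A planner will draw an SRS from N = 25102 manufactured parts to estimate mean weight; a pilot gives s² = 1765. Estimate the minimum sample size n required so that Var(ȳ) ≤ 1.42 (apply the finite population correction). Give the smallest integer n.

Without fpc, n₀ = s²/D = 1765/1.42 = 1242.9577.
With fpc, (1 − n/N)·s²/n ≤ D requires n ≥ n₀/(1 + n₀/N) = 1242.9577/(1 + 1242.9577/25102) = 1184.3148.
Rounding up, n = 1185.

1185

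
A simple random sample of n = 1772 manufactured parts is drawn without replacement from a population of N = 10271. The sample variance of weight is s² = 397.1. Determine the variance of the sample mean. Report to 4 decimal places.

0.1854

Under SRS without replacement, Var(ȳ) = (1 − f)·s²/n with f = n/N = 1772/10271 = 0.17252458.
Var(ȳ) = (1 − 0.17252458)·397.1/1772 = 0.82747542·0.22409707 = 0.18543481.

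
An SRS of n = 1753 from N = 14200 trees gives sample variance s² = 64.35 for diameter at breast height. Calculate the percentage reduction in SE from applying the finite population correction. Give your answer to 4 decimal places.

f = n/N = 1753/14200 = 0.12345070.
SE_no-fpc = √(s²/n) = 0.19159462; SE_fpc = √((1−f)s²/n) = 0.17937896.
Ratio = √(1−f) = 0.93624211. Reduction = 100·(1 − 0.93624211) = 6.3758%.

6.3758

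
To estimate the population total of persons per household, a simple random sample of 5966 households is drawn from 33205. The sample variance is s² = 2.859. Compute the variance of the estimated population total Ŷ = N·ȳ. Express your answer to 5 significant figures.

433440

Var(Ŷ) = N²·Var(ȳ) = N²·(1 − n/N)·s²/n.
f = 5966/33205 = 0.17967174; Var(ȳ) = 0.82032826·2.859/5966 = 3.9311406 × 10^-4.
Var(Ŷ) = 33205² · (3.9311406 × 10^-4) = 433436.57.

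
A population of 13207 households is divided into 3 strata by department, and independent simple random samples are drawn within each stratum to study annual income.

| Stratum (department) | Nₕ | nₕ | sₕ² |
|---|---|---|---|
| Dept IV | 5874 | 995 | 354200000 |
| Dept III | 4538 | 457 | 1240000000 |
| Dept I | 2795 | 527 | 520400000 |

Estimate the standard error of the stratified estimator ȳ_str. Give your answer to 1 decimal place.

618.4

Var(ȳ_str) = Σₕ Wₕ²(1 − fₕ)sₕ²/nₕ with Wₕ = Nₕ/N, N = 13207.
Dept IV: Wₕ = 0.44476414; term = 0.44476414²·(1 − 0.16939053)·354200000/995 = 58490.035.
Dept III: Wₕ = 0.34360566; term = 0.34360566²·(1 − 0.10070516)·1240000000/457 = 288090.02.
Dept I: Wₕ = 0.21163020; term = 0.21163020²·(1 − 0.18855098)·520400000/527 = 35887.498.
Sum = 382467.55.
SE = √(382467.55) = 618.4.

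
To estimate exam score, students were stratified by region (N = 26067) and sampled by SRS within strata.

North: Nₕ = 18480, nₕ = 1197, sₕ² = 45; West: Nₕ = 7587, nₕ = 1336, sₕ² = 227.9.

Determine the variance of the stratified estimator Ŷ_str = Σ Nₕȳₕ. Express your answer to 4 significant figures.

Var(Ŷ_str) = Σₕ Nₕ²(1 − fₕ)sₕ²/nₕ.
North: 18480²·(1 − 1197/18480)·45/1197 = 1.2007137 × 10^7.
West: 7587²·(1 − 1336/7587)·227.9/1336 = 8.0901663 × 10^6.
Sum = 2.0097303 × 10^7.

2.010 × 10^7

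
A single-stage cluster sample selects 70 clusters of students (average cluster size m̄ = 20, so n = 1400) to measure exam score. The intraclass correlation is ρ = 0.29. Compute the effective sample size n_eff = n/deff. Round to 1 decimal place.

deff = 1 + (20 − 1)·0.29 = 1 + 5.51 = 6.51.
n_eff = 1400 / 6.51 = 215.1.

215.1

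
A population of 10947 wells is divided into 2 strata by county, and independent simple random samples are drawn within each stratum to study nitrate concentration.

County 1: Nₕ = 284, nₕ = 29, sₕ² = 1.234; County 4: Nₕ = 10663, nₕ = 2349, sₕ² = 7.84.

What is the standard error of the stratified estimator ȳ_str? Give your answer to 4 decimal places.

0.0499

Var(ȳ_str) = Σₕ Wₕ²(1 − fₕ)sₕ²/nₕ with Wₕ = Nₕ/N, N = 10947.
County 1: Wₕ = 0.02594318; term = 0.02594318²·(1 − 0.10211268)·1.234/29 = 2.5714936 × 10^-5.
County 4: Wₕ = 0.97405682; term = 0.97405682²·(1 − 0.22029448)·7.84/2349 = 0.0024690634.
Sum = 0.0024947783.
SE = √(0.0024947783) = 0.0499.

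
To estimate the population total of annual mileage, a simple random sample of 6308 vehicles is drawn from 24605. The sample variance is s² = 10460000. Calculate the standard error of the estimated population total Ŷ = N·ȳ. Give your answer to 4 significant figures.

Var(Ŷ) = N²·Var(ȳ) = N²·(1 − n/N)·s²/n.
f = 6308/24605 = 0.25637066; Var(ȳ) = 0.74362934·10460000/6308 = 1233.0949.
Var(Ŷ) = 24605² · 1233.0949 = 7.4652308 × 10^11.
SE(Ŷ) = √(7.4652308 × 10^11) = 864000.

864000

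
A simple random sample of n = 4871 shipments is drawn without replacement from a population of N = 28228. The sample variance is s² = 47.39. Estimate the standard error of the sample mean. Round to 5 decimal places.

0.08972

Under SRS without replacement, Var(ȳ) = (1 − f)·s²/n with f = n/N = 4871/28228 = 0.17255916.
Var(ȳ) = (1 − 0.17255916)·47.39/4871 = 0.82744084·0.0097290084 = 0.0080501789.
SE(ȳ) = √(0.0080501789) = 0.08972.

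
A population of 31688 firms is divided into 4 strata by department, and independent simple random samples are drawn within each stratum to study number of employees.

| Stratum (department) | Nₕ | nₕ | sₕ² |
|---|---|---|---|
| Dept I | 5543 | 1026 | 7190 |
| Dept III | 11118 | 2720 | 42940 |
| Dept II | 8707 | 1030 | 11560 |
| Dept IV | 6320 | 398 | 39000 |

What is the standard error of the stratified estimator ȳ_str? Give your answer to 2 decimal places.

2.46

Var(ȳ_str) = Σₕ Wₕ²(1 − fₕ)sₕ²/nₕ with Wₕ = Nₕ/N, N = 31688.
Dept I: Wₕ = 0.17492426; term = 0.17492426²·(1 − 0.18509832)·7190/1026 = 0.17473779.
Dept III: Wₕ = 0.35085837; term = 0.35085837²·(1 − 0.24464832)·42940/2720 = 1.4679323.
Dept II: Wₕ = 0.27477278; term = 0.27477278²·(1 − 0.11829562)·11560/1030 = 0.74712116.
Dept IV: Wₕ = 0.19944458; term = 0.19944458²·(1 − 0.06297468)·39000/398 = 3.6523918.
Sum = 6.0421831.
SE = √(6.0421831) = 2.46.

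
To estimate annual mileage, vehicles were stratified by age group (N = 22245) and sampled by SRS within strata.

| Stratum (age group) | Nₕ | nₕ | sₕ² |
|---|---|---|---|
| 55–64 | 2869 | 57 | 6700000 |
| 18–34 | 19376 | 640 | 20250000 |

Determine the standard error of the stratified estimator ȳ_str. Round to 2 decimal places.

158.52

Var(ȳ_str) = Σₕ Wₕ²(1 − fₕ)sₕ²/nₕ with Wₕ = Nₕ/N, N = 22245.
55–64: Wₕ = 0.12897280; term = 0.12897280²·(1 − 0.01986755)·6700000/57 = 1916.3772.
18–34: Wₕ = 0.87102720; term = 0.87102720²·(1 − 0.03303055)·20250000/640 = 23212.464.
Sum = 25128.841.
SE = √(25128.841) = 158.52.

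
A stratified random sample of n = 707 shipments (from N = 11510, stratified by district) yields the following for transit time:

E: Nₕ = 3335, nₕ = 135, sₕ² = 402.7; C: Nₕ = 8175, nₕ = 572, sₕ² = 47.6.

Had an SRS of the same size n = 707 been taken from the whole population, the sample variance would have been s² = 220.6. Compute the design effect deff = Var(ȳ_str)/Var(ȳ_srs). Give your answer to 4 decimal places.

0.9538

Var(ȳ_str) = Σ Wₕ²(1−fₕ)sₕ²/nₕ with Wₕ = Nₕ/11510:
  E: (3335/11510)²·(1−135/3335)·402.7/135 = 0.24029406
  C: (8175/11510)²·(1−572/8175)·47.6/572 = 0.039042087
  → Var(ȳ_str) = 0.27933615.
Var(ȳ_srs) = (1 − 707/11510)·220.6/707 = 0.29285669.
deff = 0.27933615 / 0.29285669 = 0.9538.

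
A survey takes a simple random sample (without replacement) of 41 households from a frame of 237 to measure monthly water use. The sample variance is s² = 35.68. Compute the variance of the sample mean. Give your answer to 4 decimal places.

0.7197

Under SRS without replacement, Var(ȳ) = (1 − f)·s²/n with f = n/N = 41/237 = 0.17299578.
Var(ȳ) = (1 − 0.17299578)·35.68/41 = 0.82700422·0.8702439 = 0.71969538.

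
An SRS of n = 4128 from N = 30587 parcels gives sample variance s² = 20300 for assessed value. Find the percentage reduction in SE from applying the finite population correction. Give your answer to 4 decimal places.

f = n/N = 4128/30587 = 0.13495930.
SE_no-fpc = √(s²/n) = 2.2175743; SE_fpc = √((1−f)s²/n) = 2.0625118.
Ratio = √(1−f) = 0.93007564. Reduction = 100·(1 − 0.93007564) = 6.9924%.

6.9924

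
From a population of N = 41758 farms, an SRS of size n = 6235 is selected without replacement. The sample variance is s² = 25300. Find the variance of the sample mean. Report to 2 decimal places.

Under SRS without replacement, Var(ȳ) = (1 − f)·s²/n with f = n/N = 6235/41758 = 0.14931271.
Var(ȳ) = (1 − 0.14931271)·25300/6235 = 0.85068729·4.0577386 = 3.4518666.

3.45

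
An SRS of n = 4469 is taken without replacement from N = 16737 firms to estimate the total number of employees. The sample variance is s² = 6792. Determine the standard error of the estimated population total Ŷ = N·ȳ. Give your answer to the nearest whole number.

17665

Var(Ŷ) = N²·Var(ȳ) = N²·(1 − n/N)·s²/n.
f = 4469/16737 = 0.26701320; Var(ȳ) = 0.73298680·6792/4469 = 1.1139956.
Var(Ŷ) = 16737² · 1.1139956 = 3.1206043 × 10^8.
SE(Ŷ) = √(3.1206043 × 10^8) = 17665.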